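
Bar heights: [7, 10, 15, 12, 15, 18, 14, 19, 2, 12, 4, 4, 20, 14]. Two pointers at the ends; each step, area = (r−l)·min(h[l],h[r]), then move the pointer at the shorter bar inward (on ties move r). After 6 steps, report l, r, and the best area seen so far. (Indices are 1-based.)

l=6, r=13, best area=154

[1,14] min(7,14)*13=91 best=91 * → l++
[2,14] min(10,14)*12=120 best=120 * → l++
[3,14] min(15,14)*11=154 best=154 * → r--
[3,13] min(15,20)*10=150 best=154 → l++
[4,13] min(12,20)*9=108 best=154 → l++
[5,13] min(15,20)*8=120 best=154 → l++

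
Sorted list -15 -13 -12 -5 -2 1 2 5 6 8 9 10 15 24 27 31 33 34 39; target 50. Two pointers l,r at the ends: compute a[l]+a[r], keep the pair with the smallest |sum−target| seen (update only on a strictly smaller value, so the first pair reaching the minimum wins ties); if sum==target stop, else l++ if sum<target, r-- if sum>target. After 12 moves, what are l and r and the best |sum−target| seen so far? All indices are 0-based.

[0,18] -15+39=24 d=26 * → l++
[1,18] -13+39=26 d=24 * → l++
[2,18] -12+39=27 d=23 * → l++
[3,18] -5+39=34 d=16 * → l++
[4,18] -2+39=37 d=13 * → l++
[5,18] 1+39=40 d=10 * → l++
[6,18] 2+39=41 d=9 * → l++
[7,18] 5+39=44 d=6 * → l++
[8,18] 6+39=45 d=5 * → l++
[9,18] 8+39=47 d=3 * → l++
[10,18] 9+39=48 d=2 * → l++
[11,18] 10+39=49 d=1 * → l++

l=12, r=18, best |Δ|=1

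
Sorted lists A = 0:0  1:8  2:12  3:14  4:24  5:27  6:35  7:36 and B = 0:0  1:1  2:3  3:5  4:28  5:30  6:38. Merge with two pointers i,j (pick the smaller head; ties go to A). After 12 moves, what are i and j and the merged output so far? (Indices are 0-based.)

i=0 j=0: A[i]=0<=B[j]=0 take 0, i++
i=1 j=0: A[i]=8>B[j]=0 take 0, j++
i=1 j=1: A[i]=8>B[j]=1 take 1, j++
i=1 j=2: A[i]=8>B[j]=3 take 3, j++
i=1 j=3: A[i]=8>B[j]=5 take 5, j++
i=1 j=4: A[i]=8<=B[j]=28 take 8, i++
i=2 j=4: A[i]=12<=B[j]=28 take 12, i++
i=3 j=4: A[i]=14<=B[j]=28 take 14, i++
i=4 j=4: A[i]=24<=B[j]=28 take 24, i++
i=5 j=4: A[i]=27<=B[j]=28 take 27, i++
i=6 j=4: A[i]=35>B[j]=28 take 28, j++
i=6 j=5: A[i]=35>B[j]=30 take 30, j++

i=6, j=6, merged so far=[0, 0, 1, 3, 5, 8, 12, 14, 24, 27, 28, 30]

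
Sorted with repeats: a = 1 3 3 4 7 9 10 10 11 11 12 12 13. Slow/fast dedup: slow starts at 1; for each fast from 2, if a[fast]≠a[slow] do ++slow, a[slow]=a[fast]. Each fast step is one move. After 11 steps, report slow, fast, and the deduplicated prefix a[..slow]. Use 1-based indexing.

slow=8, fast=13, prefix=[1, 3, 4, 7, 9, 10, 11, 12]

slow=1 fast=2: a[fast]=3≠a[slow]=1 write a[2]=3, slow++,fast++
slow=2 fast=3: a[fast]=3=a[slow] dup, fast++
slow=2 fast=4: a[fast]=4≠a[slow]=3 write a[3]=4, slow++,fast++
slow=3 fast=5: a[fast]=7≠a[slow]=4 write a[4]=7, slow++,fast++
slow=4 fast=6: a[fast]=9≠a[slow]=7 write a[5]=9, slow++,fast++
slow=5 fast=7: a[fast]=10≠a[slow]=9 write a[6]=10, slow++,fast++
slow=6 fast=8: a[fast]=10=a[slow] dup, fast++
slow=6 fast=9: a[fast]=11≠a[slow]=10 write a[7]=11, slow++,fast++
slow=7 fast=10: a[fast]=11=a[slow] dup, fast++
slow=7 fast=11: a[fast]=12≠a[slow]=11 write a[8]=12, slow++,fast++
slow=8 fast=12: a[fast]=12=a[slow] dup, fast++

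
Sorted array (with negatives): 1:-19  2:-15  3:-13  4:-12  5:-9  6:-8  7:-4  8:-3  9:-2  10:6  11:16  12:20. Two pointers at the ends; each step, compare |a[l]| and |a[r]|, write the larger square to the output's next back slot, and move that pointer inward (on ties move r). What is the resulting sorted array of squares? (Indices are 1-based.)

[1,12] |-19|<=|20| out[12]=400 → r--
[1,11] |-19|>|16| out[11]=361 → l++
[2,11] |-15|<=|16| out[10]=256 → r--
[2,10] |-15|>|6| out[9]=225 → l++
[3,10] |-13|>|6| out[8]=169 → l++
[4,10] |-12|>|6| out[7]=144 → l++
[5,10] |-9|>|6| out[6]=81 → l++
[6,10] |-8|>|6| out[5]=64 → l++
[7,10] |-4|<=|6| out[4]=36 → r--
[7,9] |-4|>|-2| out[3]=16 → l++
[8,9] |-3|>|-2| out[2]=9 → l++
[9,9] |-2|<=|-2| out[1]=4 → r--

[4, 9, 16, 36, 64, 81, 144, 169, 225, 256, 361, 400]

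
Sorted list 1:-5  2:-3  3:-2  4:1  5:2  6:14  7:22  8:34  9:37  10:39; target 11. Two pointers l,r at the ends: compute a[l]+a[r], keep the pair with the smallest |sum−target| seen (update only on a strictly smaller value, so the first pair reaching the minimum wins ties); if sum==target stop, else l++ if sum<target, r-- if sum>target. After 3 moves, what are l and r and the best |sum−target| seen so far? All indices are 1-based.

l=1, r=7, best |Δ|=18

l=1 r=10: -5+39=34 d=23 *, r--
l=1 r=9: -5+37=32 d=21 *, r--
l=1 r=8: -5+34=29 d=18 *, r--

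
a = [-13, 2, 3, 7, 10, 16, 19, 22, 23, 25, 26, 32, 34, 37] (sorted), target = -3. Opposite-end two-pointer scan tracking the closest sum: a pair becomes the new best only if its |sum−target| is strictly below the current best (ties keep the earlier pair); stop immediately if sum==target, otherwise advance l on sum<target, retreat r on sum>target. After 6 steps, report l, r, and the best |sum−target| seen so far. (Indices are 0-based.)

l=0, r=7, best |Δ|=13

l=0 r=13: -13+37=24 d=27 *, r--
l=0 r=12: -13+34=21 d=24 *, r--
l=0 r=11: -13+32=19 d=22 *, r--
l=0 r=10: -13+26=13 d=16 *, r--
l=0 r=9: -13+25=12 d=15 *, r--
l=0 r=8: -13+23=10 d=13 *, r--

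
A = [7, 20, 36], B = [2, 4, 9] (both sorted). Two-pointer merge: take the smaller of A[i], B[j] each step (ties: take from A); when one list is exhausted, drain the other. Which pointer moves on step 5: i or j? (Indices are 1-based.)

i

[i=1,j=1] A[i]=7>B[j]=2 take 2 → j++
[i=1,j=2] A[i]=7>B[j]=4 take 4 → j++
[i=1,j=3] A[i]=7<=B[j]=9 take 7 → i++
[i=2,j=3] A[i]=20>B[j]=9 take 9 → j++
[i=2,j=4] B done, take A[i]=20 → i++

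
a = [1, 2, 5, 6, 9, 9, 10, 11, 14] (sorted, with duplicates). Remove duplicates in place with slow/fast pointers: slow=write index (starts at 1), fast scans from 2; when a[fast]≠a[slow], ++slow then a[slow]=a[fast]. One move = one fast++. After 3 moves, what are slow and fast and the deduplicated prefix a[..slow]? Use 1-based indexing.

(s=1,f=2) a[fast]=2≠a[slow]=1 write a[2]=2 → slow++,fast++
(s=2,f=3) a[fast]=5≠a[slow]=2 write a[3]=5 → slow++,fast++
(s=3,f=4) a[fast]=6≠a[slow]=5 write a[4]=6 → slow++,fast++

slow=4, fast=5, prefix=[1, 2, 5, 6]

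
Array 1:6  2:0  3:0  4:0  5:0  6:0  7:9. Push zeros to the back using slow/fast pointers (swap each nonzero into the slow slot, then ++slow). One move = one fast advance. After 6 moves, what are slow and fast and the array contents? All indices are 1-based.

slow=2, fast=7, a=[6, 0, 0, 0, 0, 0, 9]

slow=1 fast=1: a[fast]=6≠0 swap→a[1]=6, slow++,fast++
slow=2 fast=2: a[fast]=0, fast++
slow=2 fast=3: a[fast]=0, fast++
slow=2 fast=4: a[fast]=0, fast++
slow=2 fast=5: a[fast]=0, fast++
slow=2 fast=6: a[fast]=0, fast++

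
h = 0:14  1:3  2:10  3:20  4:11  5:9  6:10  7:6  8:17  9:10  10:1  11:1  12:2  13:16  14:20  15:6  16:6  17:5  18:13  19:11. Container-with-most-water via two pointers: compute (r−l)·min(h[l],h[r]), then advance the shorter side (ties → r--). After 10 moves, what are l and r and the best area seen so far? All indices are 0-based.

l=0 r=19: min(14,11)*19=209 best=209 *, r--
l=0 r=18: min(14,13)*18=234 best=234 *, r--
l=0 r=17: min(14,5)*17=85 best=234, r--
l=0 r=16: min(14,6)*16=96 best=234, r--
l=0 r=15: min(14,6)*15=90 best=234, r--
l=0 r=14: min(14,20)*14=196 best=234, l++
l=1 r=14: min(3,20)*13=39 best=234, l++
l=2 r=14: min(10,20)*12=120 best=234, l++
l=3 r=14: min(20,20)*11=220 best=234, r--
l=3 r=13: min(20,16)*10=160 best=234, r--

l=3, r=12, best area=234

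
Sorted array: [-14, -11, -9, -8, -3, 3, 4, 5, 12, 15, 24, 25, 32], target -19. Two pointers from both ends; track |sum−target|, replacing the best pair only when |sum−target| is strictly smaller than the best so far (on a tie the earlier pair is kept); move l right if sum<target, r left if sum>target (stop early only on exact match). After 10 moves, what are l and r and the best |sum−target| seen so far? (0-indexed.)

l=0 r=12: -14+32=18 d=37 *, r--
l=0 r=11: -14+25=11 d=30 *, r--
l=0 r=10: -14+24=10 d=29 *, r--
l=0 r=9: -14+15=1 d=20 *, r--
l=0 r=8: -14+12=-2 d=17 *, r--
l=0 r=7: -14+5=-9 d=10 *, r--
l=0 r=6: -14+4=-10 d=9 *, r--
l=0 r=5: -14+3=-11 d=8 *, r--
l=0 r=4: -14+-3=-17 d=2 *, r--
l=0 r=3: -14+-8=-22 d=3, l++

l=1, r=3, best |Δ|=2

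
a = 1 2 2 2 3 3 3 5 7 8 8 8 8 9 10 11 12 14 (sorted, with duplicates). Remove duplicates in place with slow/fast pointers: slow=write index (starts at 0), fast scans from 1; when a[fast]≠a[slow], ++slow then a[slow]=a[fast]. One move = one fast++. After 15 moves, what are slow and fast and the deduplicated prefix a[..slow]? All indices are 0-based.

(s=0,f=1) a[fast]=2≠a[slow]=1 write a[1]=2 → slow++,fast++
(s=1,f=2) a[fast]=2=a[slow] dup → fast++
(s=1,f=3) a[fast]=2=a[slow] dup → fast++
(s=1,f=4) a[fast]=3≠a[slow]=2 write a[2]=3 → slow++,fast++
(s=2,f=5) a[fast]=3=a[slow] dup → fast++
(s=2,f=6) a[fast]=3=a[slow] dup → fast++
(s=2,f=7) a[fast]=5≠a[slow]=3 write a[3]=5 → slow++,fast++
(s=3,f=8) a[fast]=7≠a[slow]=5 write a[4]=7 → slow++,fast++
(s=4,f=9) a[fast]=8≠a[slow]=7 write a[5]=8 → slow++,fast++
(s=5,f=10) a[fast]=8=a[slow] dup → fast++
(s=5,f=11) a[fast]=8=a[slow] dup → fast++
(s=5,f=12) a[fast]=8=a[slow] dup → fast++
(s=5,f=13) a[fast]=9≠a[slow]=8 write a[6]=9 → slow++,fast++
(s=6,f=14) a[fast]=10≠a[slow]=9 write a[7]=10 → slow++,fast++
(s=7,f=15) a[fast]=11≠a[slow]=10 write a[8]=11 → slow++,fast++

slow=8, fast=16, prefix=[1, 2, 3, 5, 7, 8, 9, 10, 11]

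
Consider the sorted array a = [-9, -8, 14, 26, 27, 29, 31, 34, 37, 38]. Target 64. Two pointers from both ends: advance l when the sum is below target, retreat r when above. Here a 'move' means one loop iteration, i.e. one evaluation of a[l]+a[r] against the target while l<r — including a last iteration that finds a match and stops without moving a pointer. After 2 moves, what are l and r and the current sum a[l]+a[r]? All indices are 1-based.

l=3, r=10, sum=52

l=1 r=10: -9+38=29 <64, l++
l=2 r=10: -8+38=30 <64, l++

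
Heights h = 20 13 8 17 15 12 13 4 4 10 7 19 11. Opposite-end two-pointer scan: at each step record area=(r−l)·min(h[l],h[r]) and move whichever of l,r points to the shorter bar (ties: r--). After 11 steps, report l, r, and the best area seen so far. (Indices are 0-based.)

l=0 r=12: min(20,11)*12=132 best=132 *, r--
l=0 r=11: min(20,19)*11=209 best=209 *, r--
l=0 r=10: min(20,7)*10=70 best=209, r--
l=0 r=9: min(20,10)*9=90 best=209, r--
l=0 r=8: min(20,4)*8=32 best=209, r--
l=0 r=7: min(20,4)*7=28 best=209, r--
l=0 r=6: min(20,13)*6=78 best=209, r--
l=0 r=5: min(20,12)*5=60 best=209, r--
l=0 r=4: min(20,15)*4=60 best=209, r--
l=0 r=3: min(20,17)*3=51 best=209, r--
l=0 r=2: min(20,8)*2=16 best=209, r--

l=0, r=1, best area=209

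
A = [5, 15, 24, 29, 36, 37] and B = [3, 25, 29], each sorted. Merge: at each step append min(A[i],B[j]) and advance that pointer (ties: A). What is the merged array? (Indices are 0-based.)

[3, 5, 15, 24, 25, 29, 29, 36, 37]

i=0 j=0: A[i]=5>B[j]=3 take 3, j++
i=0 j=1: A[i]=5<=B[j]=25 take 5, i++
i=1 j=1: A[i]=15<=B[j]=25 take 15, i++
i=2 j=1: A[i]=24<=B[j]=25 take 24, i++
i=3 j=1: A[i]=29>B[j]=25 take 25, j++
i=3 j=2: A[i]=29<=B[j]=29 take 29, i++
i=4 j=2: A[i]=36>B[j]=29 take 29, j++
i=4 j=3: B done, take A[i]=36, i++
i=5 j=3: B done, take A[i]=37, i++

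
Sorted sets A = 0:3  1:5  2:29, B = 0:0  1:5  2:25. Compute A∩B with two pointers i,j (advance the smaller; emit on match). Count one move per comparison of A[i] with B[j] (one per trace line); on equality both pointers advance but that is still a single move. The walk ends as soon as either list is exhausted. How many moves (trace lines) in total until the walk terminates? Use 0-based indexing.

4 moves

[i=0,j=0] 3>0 → j++
[i=0,j=1] 3<5 → i++
[i=1,j=1] 5==5 emit → i++,j++
[i=2,j=2] 29>25 → j++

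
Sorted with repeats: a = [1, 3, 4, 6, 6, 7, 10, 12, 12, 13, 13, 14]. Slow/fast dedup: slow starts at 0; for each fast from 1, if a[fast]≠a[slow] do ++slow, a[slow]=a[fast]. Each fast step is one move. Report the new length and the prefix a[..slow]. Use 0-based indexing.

length 9; prefix = [1, 3, 4, 6, 7, 10, 12, 13, 14]

slow=0 fast=1: a[fast]=3≠a[slow]=1 write a[1]=3, slow++,fast++
slow=1 fast=2: a[fast]=4≠a[slow]=3 write a[2]=4, slow++,fast++
slow=2 fast=3: a[fast]=6≠a[slow]=4 write a[3]=6, slow++,fast++
slow=3 fast=4: a[fast]=6=a[slow] dup, fast++
slow=3 fast=5: a[fast]=7≠a[slow]=6 write a[4]=7, slow++,fast++
slow=4 fast=6: a[fast]=10≠a[slow]=7 write a[5]=10, slow++,fast++
slow=5 fast=7: a[fast]=12≠a[slow]=10 write a[6]=12, slow++,fast++
slow=6 fast=8: a[fast]=12=a[slow] dup, fast++
slow=6 fast=9: a[fast]=13≠a[slow]=12 write a[7]=13, slow++,fast++
slow=7 fast=10: a[fast]=13=a[slow] dup, fast++
slow=7 fast=11: a[fast]=14≠a[slow]=13 write a[8]=14, slow++,fast++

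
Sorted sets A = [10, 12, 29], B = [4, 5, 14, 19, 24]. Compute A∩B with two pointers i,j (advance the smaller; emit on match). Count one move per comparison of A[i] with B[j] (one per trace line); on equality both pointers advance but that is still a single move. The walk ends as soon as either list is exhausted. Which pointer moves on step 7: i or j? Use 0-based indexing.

j

[i=0,j=0] 10>4 → j++
[i=0,j=1] 10>5 → j++
[i=0,j=2] 10<14 → i++
[i=1,j=2] 12<14 → i++
[i=2,j=2] 29>14 → j++
[i=2,j=3] 29>19 → j++
[i=2,j=4] 29>24 → j++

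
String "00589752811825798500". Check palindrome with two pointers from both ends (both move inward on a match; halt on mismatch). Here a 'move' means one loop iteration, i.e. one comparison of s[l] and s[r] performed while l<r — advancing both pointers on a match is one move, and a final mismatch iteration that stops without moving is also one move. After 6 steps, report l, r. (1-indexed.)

[1,20] '0'=='0' → l++,r--
[2,19] '0'=='0' → l++,r--
[3,18] '5'=='5' → l++,r--
[4,17] '8'=='8' → l++,r--
[5,16] '9'=='9' → l++,r--
[6,15] '7'=='7' → l++,r--

l=7, r=14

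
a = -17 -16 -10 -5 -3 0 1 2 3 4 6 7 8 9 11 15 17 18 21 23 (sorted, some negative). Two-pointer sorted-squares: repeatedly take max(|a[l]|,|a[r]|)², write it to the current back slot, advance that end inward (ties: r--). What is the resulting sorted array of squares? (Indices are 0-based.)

[0, 1, 4, 9, 9, 16, 25, 36, 49, 64, 81, 100, 121, 225, 256, 289, 289, 324, 441, 529]

[0,19] |-17|<=|23| out[19]=529 → r--
[0,18] |-17|<=|21| out[18]=441 → r--
[0,17] |-17|<=|18| out[17]=324 → r--
[0,16] |-17|<=|17| out[16]=289 → r--
[0,15] |-17|>|15| out[15]=289 → l++
[1,15] |-16|>|15| out[14]=256 → l++
[2,15] |-10|<=|15| out[13]=225 → r--
[2,14] |-10|<=|11| out[12]=121 → r--
[2,13] |-10|>|9| out[11]=100 → l++
[3,13] |-5|<=|9| out[10]=81 → r--
[3,12] |-5|<=|8| out[9]=64 → r--
[3,11] |-5|<=|7| out[8]=49 → r--
[3,10] |-5|<=|6| out[7]=36 → r--
[3,9] |-5|>|4| out[6]=25 → l++
[4,9] |-3|<=|4| out[5]=16 → r--
[4,8] |-3|<=|3| out[4]=9 → r--
[4,7] |-3|>|2| out[3]=9 → l++
[5,7] |0|<=|2| out[2]=4 → r--
[5,6] |0|<=|1| out[1]=1 → r--
[5,5] |0|<=|0| out[0]=0 → r--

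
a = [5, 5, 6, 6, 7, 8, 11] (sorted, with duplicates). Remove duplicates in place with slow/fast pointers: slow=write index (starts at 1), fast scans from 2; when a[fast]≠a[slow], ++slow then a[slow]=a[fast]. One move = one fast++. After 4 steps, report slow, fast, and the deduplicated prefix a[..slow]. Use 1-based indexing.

slow=3, fast=6, prefix=[5, 6, 7]

(s=1,f=2) a[fast]=5=a[slow] dup → fast++
(s=1,f=3) a[fast]=6≠a[slow]=5 write a[2]=6 → slow++,fast++
(s=2,f=4) a[fast]=6=a[slow] dup → fast++
(s=2,f=5) a[fast]=7≠a[slow]=6 write a[3]=7 → slow++,fast++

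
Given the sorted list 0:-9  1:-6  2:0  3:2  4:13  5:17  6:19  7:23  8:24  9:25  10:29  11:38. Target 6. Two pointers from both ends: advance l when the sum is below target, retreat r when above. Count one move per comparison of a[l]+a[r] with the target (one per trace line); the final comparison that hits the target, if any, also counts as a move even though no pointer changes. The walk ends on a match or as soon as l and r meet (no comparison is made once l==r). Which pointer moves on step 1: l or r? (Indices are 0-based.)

r

[0,11] -9+38=29 >6 → r--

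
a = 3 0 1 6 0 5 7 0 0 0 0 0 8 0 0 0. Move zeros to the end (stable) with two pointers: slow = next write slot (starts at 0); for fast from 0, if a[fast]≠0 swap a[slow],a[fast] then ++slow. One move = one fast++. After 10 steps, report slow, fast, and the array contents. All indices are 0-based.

slow=5, fast=10, a=[3, 1, 6, 5, 7, 0, 0, 0, 0, 0, 0, 0, 8, 0, 0, 0]

slow=0 fast=0: a[fast]=3≠0 swap→a[0]=3, slow++,fast++
slow=1 fast=1: a[fast]=0, fast++
slow=1 fast=2: a[fast]=1≠0 swap→a[1]=1, slow++,fast++
slow=2 fast=3: a[fast]=6≠0 swap→a[2]=6, slow++,fast++
slow=3 fast=4: a[fast]=0, fast++
slow=3 fast=5: a[fast]=5≠0 swap→a[3]=5, slow++,fast++
slow=4 fast=6: a[fast]=7≠0 swap→a[4]=7, slow++,fast++
slow=5 fast=7: a[fast]=0, fast++
slow=5 fast=8: a[fast]=0, fast++
slow=5 fast=9: a[fast]=0, fast++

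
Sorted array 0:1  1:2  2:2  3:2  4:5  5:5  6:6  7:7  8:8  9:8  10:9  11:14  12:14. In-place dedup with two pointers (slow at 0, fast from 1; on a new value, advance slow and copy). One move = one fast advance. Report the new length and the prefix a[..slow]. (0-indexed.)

(s=0,f=1) a[fast]=2≠a[slow]=1 write a[1]=2 → slow++,fast++
(s=1,f=2) a[fast]=2=a[slow] dup → fast++
(s=1,f=3) a[fast]=2=a[slow] dup → fast++
(s=1,f=4) a[fast]=5≠a[slow]=2 write a[2]=5 → slow++,fast++
(s=2,f=5) a[fast]=5=a[slow] dup → fast++
(s=2,f=6) a[fast]=6≠a[slow]=5 write a[3]=6 → slow++,fast++
(s=3,f=7) a[fast]=7≠a[slow]=6 write a[4]=7 → slow++,fast++
(s=4,f=8) a[fast]=8≠a[slow]=7 write a[5]=8 → slow++,fast++
(s=5,f=9) a[fast]=8=a[slow] dup → fast++
(s=5,f=10) a[fast]=9≠a[slow]=8 write a[6]=9 → slow++,fast++
(s=6,f=11) a[fast]=14≠a[slow]=9 write a[7]=14 → slow++,fast++
(s=7,f=12) a[fast]=14=a[slow] dup → fast++

length 8; prefix = [1, 2, 5, 6, 7, 8, 9, 14]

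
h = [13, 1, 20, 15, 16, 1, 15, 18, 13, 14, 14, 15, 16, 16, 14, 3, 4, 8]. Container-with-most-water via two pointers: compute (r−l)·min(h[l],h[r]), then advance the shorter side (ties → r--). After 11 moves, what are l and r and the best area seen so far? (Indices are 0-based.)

l=2, r=8, best area=182

l=0 r=17: min(13,8)*17=136 best=136 *, r--
l=0 r=16: min(13,4)*16=64 best=136, r--
l=0 r=15: min(13,3)*15=45 best=136, r--
l=0 r=14: min(13,14)*14=182 best=182 *, l++
l=1 r=14: min(1,14)*13=13 best=182, l++
l=2 r=14: min(20,14)*12=168 best=182, r--
l=2 r=13: min(20,16)*11=176 best=182, r--
l=2 r=12: min(20,16)*10=160 best=182, r--
l=2 r=11: min(20,15)*9=135 best=182, r--
l=2 r=10: min(20,14)*8=112 best=182, r--
l=2 r=9: min(20,14)*7=98 best=182, r--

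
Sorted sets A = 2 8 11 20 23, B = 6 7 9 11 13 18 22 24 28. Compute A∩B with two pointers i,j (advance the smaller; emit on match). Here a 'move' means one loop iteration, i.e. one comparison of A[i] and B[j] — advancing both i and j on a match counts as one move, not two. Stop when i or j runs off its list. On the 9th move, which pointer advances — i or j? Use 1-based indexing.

i

[i=1,j=1] 2<6 → i++
[i=2,j=1] 8>6 → j++
[i=2,j=2] 8>7 → j++
[i=2,j=3] 8<9 → i++
[i=3,j=3] 11>9 → j++
[i=3,j=4] 11==11 emit → i++,j++
[i=4,j=5] 20>13 → j++
[i=4,j=6] 20>18 → j++
[i=4,j=7] 20<22 → i++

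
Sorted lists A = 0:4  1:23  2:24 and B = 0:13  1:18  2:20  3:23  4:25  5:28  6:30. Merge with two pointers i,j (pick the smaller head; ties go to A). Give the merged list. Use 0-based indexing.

i=0 j=0: A[i]=4<=B[j]=13 take 4, i++
i=1 j=0: A[i]=23>B[j]=13 take 13, j++
i=1 j=1: A[i]=23>B[j]=18 take 18, j++
i=1 j=2: A[i]=23>B[j]=20 take 20, j++
i=1 j=3: A[i]=23<=B[j]=23 take 23, i++
i=2 j=3: A[i]=24>B[j]=23 take 23, j++
i=2 j=4: A[i]=24<=B[j]=25 take 24, i++
i=3 j=4: A done, take B[j]=25, j++
i=3 j=5: A done, take B[j]=28, j++
i=3 j=6: A done, take B[j]=30, j++

[4, 13, 18, 20, 23, 23, 24, 25, 28, 30]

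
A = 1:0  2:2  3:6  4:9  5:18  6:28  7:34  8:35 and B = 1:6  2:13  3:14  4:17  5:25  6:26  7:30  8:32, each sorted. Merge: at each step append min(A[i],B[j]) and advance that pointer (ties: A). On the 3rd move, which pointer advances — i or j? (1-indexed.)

i=1 j=1: A[i]=0<=B[j]=6 take 0, i++
i=2 j=1: A[i]=2<=B[j]=6 take 2, i++
i=3 j=1: A[i]=6<=B[j]=6 take 6, i++

i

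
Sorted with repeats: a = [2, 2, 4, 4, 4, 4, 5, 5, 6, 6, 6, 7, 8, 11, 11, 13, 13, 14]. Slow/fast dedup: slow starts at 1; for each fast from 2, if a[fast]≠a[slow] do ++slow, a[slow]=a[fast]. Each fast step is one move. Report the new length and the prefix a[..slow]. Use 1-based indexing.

slow=1 fast=2: a[fast]=2=a[slow] dup, fast++
slow=1 fast=3: a[fast]=4≠a[slow]=2 write a[2]=4, slow++,fast++
slow=2 fast=4: a[fast]=4=a[slow] dup, fast++
slow=2 fast=5: a[fast]=4=a[slow] dup, fast++
slow=2 fast=6: a[fast]=4=a[slow] dup, fast++
slow=2 fast=7: a[fast]=5≠a[slow]=4 write a[3]=5, slow++,fast++
slow=3 fast=8: a[fast]=5=a[slow] dup, fast++
slow=3 fast=9: a[fast]=6≠a[slow]=5 write a[4]=6, slow++,fast++
slow=4 fast=10: a[fast]=6=a[slow] dup, fast++
slow=4 fast=11: a[fast]=6=a[slow] dup, fast++
slow=4 fast=12: a[fast]=7≠a[slow]=6 write a[5]=7, slow++,fast++
slow=5 fast=13: a[fast]=8≠a[slow]=7 write a[6]=8, slow++,fast++
slow=6 fast=14: a[fast]=11≠a[slow]=8 write a[7]=11, slow++,fast++
slow=7 fast=15: a[fast]=11=a[slow] dup, fast++
slow=7 fast=16: a[fast]=13≠a[slow]=11 write a[8]=13, slow++,fast++
slow=8 fast=17: a[fast]=13=a[slow] dup, fast++
slow=8 fast=18: a[fast]=14≠a[slow]=13 write a[9]=14, slow++,fast++

length 9; prefix = [2, 4, 5, 6, 7, 8, 11, 13, 14]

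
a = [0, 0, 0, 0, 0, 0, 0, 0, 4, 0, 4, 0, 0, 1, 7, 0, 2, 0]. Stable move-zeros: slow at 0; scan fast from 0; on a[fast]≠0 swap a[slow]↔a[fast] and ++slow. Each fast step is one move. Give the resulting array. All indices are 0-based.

(s=0,f=0) a[fast]=0 → fast++
(s=0,f=1) a[fast]=0 → fast++
(s=0,f=2) a[fast]=0 → fast++
(s=0,f=3) a[fast]=0 → fast++
(s=0,f=4) a[fast]=0 → fast++
(s=0,f=5) a[fast]=0 → fast++
(s=0,f=6) a[fast]=0 → fast++
(s=0,f=7) a[fast]=0 → fast++
(s=0,f=8) a[fast]=4≠0 swap→a[0]=4 → slow++,fast++
(s=1,f=9) a[fast]=0 → fast++
(s=1,f=10) a[fast]=4≠0 swap→a[1]=4 → slow++,fast++
(s=2,f=11) a[fast]=0 → fast++
(s=2,f=12) a[fast]=0 → fast++
(s=2,f=13) a[fast]=1≠0 swap→a[2]=1 → slow++,fast++
(s=3,f=14) a[fast]=7≠0 swap→a[3]=7 → slow++,fast++
(s=4,f=15) a[fast]=0 → fast++
(s=4,f=16) a[fast]=2≠0 swap→a[4]=2 → slow++,fast++
(s=5,f=17) a[fast]=0 → fast++

[4, 4, 1, 7, 2, 0, 0, 0, 0, 0, 0, 0, 0, 0, 0, 0, 0, 0]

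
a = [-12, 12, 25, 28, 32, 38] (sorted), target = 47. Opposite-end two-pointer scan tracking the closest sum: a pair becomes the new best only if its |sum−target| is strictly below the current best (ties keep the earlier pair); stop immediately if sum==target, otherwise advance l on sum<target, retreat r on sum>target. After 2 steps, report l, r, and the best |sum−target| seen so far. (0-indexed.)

l=1, r=4, best |Δ|=3

[0,5] -12+38=26 d=21 * → l++
[1,5] 12+38=50 d=3 * → r--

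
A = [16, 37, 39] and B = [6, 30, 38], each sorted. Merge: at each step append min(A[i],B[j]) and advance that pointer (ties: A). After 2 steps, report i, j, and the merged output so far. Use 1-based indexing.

i=2, j=2, merged so far=[6, 16]

[i=1,j=1] A[i]=16>B[j]=6 take 6 → j++
[i=1,j=2] A[i]=16<=B[j]=30 take 16 → i++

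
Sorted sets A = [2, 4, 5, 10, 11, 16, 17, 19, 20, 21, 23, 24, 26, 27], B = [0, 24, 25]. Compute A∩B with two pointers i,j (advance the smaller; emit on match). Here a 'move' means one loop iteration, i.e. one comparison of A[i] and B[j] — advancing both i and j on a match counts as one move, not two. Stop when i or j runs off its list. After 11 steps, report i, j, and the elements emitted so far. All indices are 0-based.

i=10, j=1, emitted=[]

i=0 j=0: 2>0, j++
i=0 j=1: 2<24, i++
i=1 j=1: 4<24, i++
i=2 j=1: 5<24, i++
i=3 j=1: 10<24, i++
i=4 j=1: 11<24, i++
i=5 j=1: 16<24, i++
i=6 j=1: 17<24, i++
i=7 j=1: 19<24, i++
i=8 j=1: 20<24, i++
i=9 j=1: 21<24, i++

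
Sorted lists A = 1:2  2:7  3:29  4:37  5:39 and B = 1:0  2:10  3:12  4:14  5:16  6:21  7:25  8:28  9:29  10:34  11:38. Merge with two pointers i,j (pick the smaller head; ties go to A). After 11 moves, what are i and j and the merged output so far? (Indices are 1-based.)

i=4, j=9, merged so far=[0, 2, 7, 10, 12, 14, 16, 21, 25, 28, 29]

[i=1,j=1] A[i]=2>B[j]=0 take 0 → j++
[i=1,j=2] A[i]=2<=B[j]=10 take 2 → i++
[i=2,j=2] A[i]=7<=B[j]=10 take 7 → i++
[i=3,j=2] A[i]=29>B[j]=10 take 10 → j++
[i=3,j=3] A[i]=29>B[j]=12 take 12 → j++
[i=3,j=4] A[i]=29>B[j]=14 take 14 → j++
[i=3,j=5] A[i]=29>B[j]=16 take 16 → j++
[i=3,j=6] A[i]=29>B[j]=21 take 21 → j++
[i=3,j=7] A[i]=29>B[j]=25 take 25 → j++
[i=3,j=8] A[i]=29>B[j]=28 take 28 → j++
[i=3,j=9] A[i]=29<=B[j]=29 take 29 → i++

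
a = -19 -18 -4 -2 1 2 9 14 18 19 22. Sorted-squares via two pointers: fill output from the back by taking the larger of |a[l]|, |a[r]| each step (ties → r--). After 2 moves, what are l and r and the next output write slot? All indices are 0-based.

l=0, r=8, next write slot=8

[0,10] |-19|<=|22| out[10]=484 → r--
[0,9] |-19|<=|19| out[9]=361 → r--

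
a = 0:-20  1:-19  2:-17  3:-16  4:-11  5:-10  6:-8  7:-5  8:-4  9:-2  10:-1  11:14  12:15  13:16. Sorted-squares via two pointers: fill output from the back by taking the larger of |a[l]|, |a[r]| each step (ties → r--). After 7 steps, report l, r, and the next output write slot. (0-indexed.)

l=4, r=10, next write slot=6

l=0 r=13: |-20|>|16| out[13]=400, l++
l=1 r=13: |-19|>|16| out[12]=361, l++
l=2 r=13: |-17|>|16| out[11]=289, l++
l=3 r=13: |-16|<=|16| out[10]=256, r--
l=3 r=12: |-16|>|15| out[9]=256, l++
l=4 r=12: |-11|<=|15| out[8]=225, r--
l=4 r=11: |-11|<=|14| out[7]=196, r--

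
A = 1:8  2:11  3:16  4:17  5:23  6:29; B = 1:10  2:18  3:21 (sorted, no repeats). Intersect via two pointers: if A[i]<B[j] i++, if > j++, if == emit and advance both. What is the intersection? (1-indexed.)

intersection = []

[i=1,j=1] 8<10 → i++
[i=2,j=1] 11>10 → j++
[i=2,j=2] 11<18 → i++
[i=3,j=2] 16<18 → i++
[i=4,j=2] 17<18 → i++
[i=5,j=2] 23>18 → j++
[i=5,j=3] 23>21 → j++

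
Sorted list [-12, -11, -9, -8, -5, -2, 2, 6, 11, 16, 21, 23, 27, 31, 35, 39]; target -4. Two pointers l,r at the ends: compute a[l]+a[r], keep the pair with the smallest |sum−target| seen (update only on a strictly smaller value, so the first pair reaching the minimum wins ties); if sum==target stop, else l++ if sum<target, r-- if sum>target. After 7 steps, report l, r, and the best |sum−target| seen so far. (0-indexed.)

l=0, r=8, best |Δ|=8

[0,15] -12+39=27 d=31 * → r--
[0,14] -12+35=23 d=27 * → r--
[0,13] -12+31=19 d=23 * → r--
[0,12] -12+27=15 d=19 * → r--
[0,11] -12+23=11 d=15 * → r--
[0,10] -12+21=9 d=13 * → r--
[0,9] -12+16=4 d=8 * → r--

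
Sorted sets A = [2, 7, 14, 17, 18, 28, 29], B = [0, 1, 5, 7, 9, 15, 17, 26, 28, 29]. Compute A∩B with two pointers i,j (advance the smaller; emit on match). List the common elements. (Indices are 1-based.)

intersection = [7, 17, 28, 29]

[i=1,j=1] 2>0 → j++
[i=1,j=2] 2>1 → j++
[i=1,j=3] 2<5 → i++
[i=2,j=3] 7>5 → j++
[i=2,j=4] 7==7 emit → i++,j++
[i=3,j=5] 14>9 → j++
[i=3,j=6] 14<15 → i++
[i=4,j=6] 17>15 → j++
[i=4,j=7] 17==17 emit → i++,j++
[i=5,j=8] 18<26 → i++
[i=6,j=8] 28>26 → j++
[i=6,j=9] 28==28 emit → i++,j++
[i=7,j=10] 29==29 emit → i++,j++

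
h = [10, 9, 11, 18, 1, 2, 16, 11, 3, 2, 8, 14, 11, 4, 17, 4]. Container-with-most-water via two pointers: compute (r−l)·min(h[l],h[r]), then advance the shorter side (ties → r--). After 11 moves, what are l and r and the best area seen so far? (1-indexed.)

l=4, r=8, best area=187

[1,16] min(10,4)*15=60 best=60 * → r--
[1,15] min(10,17)*14=140 best=140 * → l++
[2,15] min(9,17)*13=117 best=140 → l++
[3,15] min(11,17)*12=132 best=140 → l++
[4,15] min(18,17)*11=187 best=187 * → r--
[4,14] min(18,4)*10=40 best=187 → r--
[4,13] min(18,11)*9=99 best=187 → r--
[4,12] min(18,14)*8=112 best=187 → r--
[4,11] min(18,8)*7=56 best=187 → r--
[4,10] min(18,2)*6=12 best=187 → r--
[4,9] min(18,3)*5=15 best=187 → r--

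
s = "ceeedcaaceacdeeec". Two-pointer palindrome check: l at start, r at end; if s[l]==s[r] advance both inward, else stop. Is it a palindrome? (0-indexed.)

l=0 r=16: 'c'=='c', l++,r--
l=1 r=15: 'e'=='e', l++,r--
l=2 r=14: 'e'=='e', l++,r--
l=3 r=13: 'e'=='e', l++,r--
l=4 r=12: 'd'=='d', l++,r--
l=5 r=11: 'c'=='c', l++,r--
l=6 r=10: 'a'=='a', l++,r--
l=7 r=9: 'a'!='e', stop

not a palindrome (mismatch at 7,9)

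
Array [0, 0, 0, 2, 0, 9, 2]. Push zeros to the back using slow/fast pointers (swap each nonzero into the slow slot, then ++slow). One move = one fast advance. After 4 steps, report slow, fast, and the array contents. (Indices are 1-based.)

slow=2, fast=5, a=[2, 0, 0, 0, 0, 9, 2]

(s=1,f=1) a[fast]=0 → fast++
(s=1,f=2) a[fast]=0 → fast++
(s=1,f=3) a[fast]=0 → fast++
(s=1,f=4) a[fast]=2≠0 swap→a[1]=2 → slow++,fast++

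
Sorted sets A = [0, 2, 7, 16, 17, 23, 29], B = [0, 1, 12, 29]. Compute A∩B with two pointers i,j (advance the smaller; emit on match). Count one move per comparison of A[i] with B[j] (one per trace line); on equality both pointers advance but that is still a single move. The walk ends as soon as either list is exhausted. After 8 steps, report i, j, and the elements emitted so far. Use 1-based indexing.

i=7, j=4, emitted=[0]

[i=1,j=1] 0==0 emit → i++,j++
[i=2,j=2] 2>1 → j++
[i=2,j=3] 2<12 → i++
[i=3,j=3] 7<12 → i++
[i=4,j=3] 16>12 → j++
[i=4,j=4] 16<29 → i++
[i=5,j=4] 17<29 → i++
[i=6,j=4] 23<29 → i++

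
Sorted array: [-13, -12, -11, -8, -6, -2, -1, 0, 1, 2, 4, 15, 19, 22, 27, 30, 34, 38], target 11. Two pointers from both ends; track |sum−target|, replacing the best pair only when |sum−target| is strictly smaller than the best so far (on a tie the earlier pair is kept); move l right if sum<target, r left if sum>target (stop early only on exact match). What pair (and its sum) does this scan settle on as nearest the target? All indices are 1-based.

l=1 r=18: -13+38=25 d=14 *, r--
l=1 r=17: -13+34=21 d=10 *, r--
l=1 r=16: -13+30=17 d=6 *, r--
l=1 r=15: -13+27=14 d=3 *, r--
l=1 r=14: -13+22=9 d=2 *, l++
l=2 r=14: -12+22=10 d=1 *, l++
l=3 r=14: -11+22=11 d=0 *, stop

pair (-11, 22) with sum 11 (|Δ|=0)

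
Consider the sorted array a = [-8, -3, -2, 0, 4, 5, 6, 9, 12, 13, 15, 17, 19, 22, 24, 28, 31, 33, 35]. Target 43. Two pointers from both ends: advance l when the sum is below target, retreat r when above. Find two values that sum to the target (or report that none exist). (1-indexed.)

[1,19] -8+35=27 <43 → l++
[2,19] -3+35=32 <43 → l++
[3,19] -2+35=33 <43 → l++
[4,19] 0+35=35 <43 → l++
[5,19] 4+35=39 <43 → l++
[6,19] 5+35=40 <43 → l++
[7,19] 6+35=41 <43 → l++
[8,19] 9+35=44 >43 → r--
[8,18] 9+33=42 <43 → l++
[9,18] 12+33=45 >43 → r--
[9,17] 12+31=43 → found

(12, 31)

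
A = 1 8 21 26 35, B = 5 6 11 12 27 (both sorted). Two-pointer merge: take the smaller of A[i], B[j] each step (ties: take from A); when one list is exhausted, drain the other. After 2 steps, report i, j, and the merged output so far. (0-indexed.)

i=1, j=1, merged so far=[1, 5]

i=0 j=0: A[i]=1<=B[j]=5 take 1, i++
i=1 j=0: A[i]=8>B[j]=5 take 5, j++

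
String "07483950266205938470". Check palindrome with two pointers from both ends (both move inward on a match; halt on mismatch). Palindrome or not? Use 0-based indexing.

palindrome

[0,19] '0'=='0' → l++,r--
[1,18] '7'=='7' → l++,r--
[2,17] '4'=='4' → l++,r--
[3,16] '8'=='8' → l++,r--
[4,15] '3'=='3' → l++,r--
[5,14] '9'=='9' → l++,r--
[6,13] '5'=='5' → l++,r--
[7,12] '0'=='0' → l++,r--
[8,11] '2'=='2' → l++,r--
[9,10] '6'=='6' → l++,r--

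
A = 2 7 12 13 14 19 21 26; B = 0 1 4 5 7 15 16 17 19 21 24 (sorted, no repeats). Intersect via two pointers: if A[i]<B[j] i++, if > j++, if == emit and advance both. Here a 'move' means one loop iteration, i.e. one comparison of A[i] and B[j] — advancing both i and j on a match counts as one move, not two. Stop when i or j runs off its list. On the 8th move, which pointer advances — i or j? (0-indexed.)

i

i=0 j=0: 2>0, j++
i=0 j=1: 2>1, j++
i=0 j=2: 2<4, i++
i=1 j=2: 7>4, j++
i=1 j=3: 7>5, j++
i=1 j=4: 7==7 emit, i++,j++
i=2 j=5: 12<15, i++
i=3 j=5: 13<15, i++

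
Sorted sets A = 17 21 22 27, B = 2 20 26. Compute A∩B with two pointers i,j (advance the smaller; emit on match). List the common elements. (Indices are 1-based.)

intersection = []

i=1 j=1: 17>2, j++
i=1 j=2: 17<20, i++
i=2 j=2: 21>20, j++
i=2 j=3: 21<26, i++
i=3 j=3: 22<26, i++
i=4 j=3: 27>26, j++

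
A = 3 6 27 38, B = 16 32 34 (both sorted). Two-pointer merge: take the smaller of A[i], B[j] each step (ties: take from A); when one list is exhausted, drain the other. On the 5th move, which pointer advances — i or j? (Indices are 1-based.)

i=1 j=1: A[i]=3<=B[j]=16 take 3, i++
i=2 j=1: A[i]=6<=B[j]=16 take 6, i++
i=3 j=1: A[i]=27>B[j]=16 take 16, j++
i=3 j=2: A[i]=27<=B[j]=32 take 27, i++
i=4 j=2: A[i]=38>B[j]=32 take 32, j++

j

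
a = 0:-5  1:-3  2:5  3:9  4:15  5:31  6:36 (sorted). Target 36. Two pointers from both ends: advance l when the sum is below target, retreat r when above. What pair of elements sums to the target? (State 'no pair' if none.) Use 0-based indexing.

(5, 31)

l=0 r=6: -5+36=31 <36, l++
l=1 r=6: -3+36=33 <36, l++
l=2 r=6: 5+36=41 >36, r--
l=2 r=5: 5+31=36, found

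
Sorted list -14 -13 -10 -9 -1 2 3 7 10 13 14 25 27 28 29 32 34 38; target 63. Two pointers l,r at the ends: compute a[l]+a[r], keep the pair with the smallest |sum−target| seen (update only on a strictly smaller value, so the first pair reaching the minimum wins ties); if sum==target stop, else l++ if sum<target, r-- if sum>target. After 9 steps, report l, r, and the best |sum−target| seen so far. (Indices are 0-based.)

l=9, r=17, best |Δ|=15

[0,17] -14+38=24 d=39 * → l++
[1,17] -13+38=25 d=38 * → l++
[2,17] -10+38=28 d=35 * → l++
[3,17] -9+38=29 d=34 * → l++
[4,17] -1+38=37 d=26 * → l++
[5,17] 2+38=40 d=23 * → l++
[6,17] 3+38=41 d=22 * → l++
[7,17] 7+38=45 d=18 * → l++
[8,17] 10+38=48 d=15 * → l++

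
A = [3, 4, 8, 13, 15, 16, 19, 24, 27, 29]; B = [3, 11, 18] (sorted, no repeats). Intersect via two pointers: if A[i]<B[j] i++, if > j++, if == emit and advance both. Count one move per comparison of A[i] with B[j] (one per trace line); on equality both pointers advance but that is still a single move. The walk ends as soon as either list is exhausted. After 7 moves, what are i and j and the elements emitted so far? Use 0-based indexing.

[i=0,j=0] 3==3 emit → i++,j++
[i=1,j=1] 4<11 → i++
[i=2,j=1] 8<11 → i++
[i=3,j=1] 13>11 → j++
[i=3,j=2] 13<18 → i++
[i=4,j=2] 15<18 → i++
[i=5,j=2] 16<18 → i++

i=6, j=2, emitted=[3]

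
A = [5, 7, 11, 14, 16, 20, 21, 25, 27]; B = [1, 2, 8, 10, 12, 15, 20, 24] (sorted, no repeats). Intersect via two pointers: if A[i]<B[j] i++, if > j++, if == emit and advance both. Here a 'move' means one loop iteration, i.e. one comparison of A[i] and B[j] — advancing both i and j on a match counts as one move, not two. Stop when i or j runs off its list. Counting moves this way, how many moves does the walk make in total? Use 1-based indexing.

14 moves

[i=1,j=1] 5>1 → j++
[i=1,j=2] 5>2 → j++
[i=1,j=3] 5<8 → i++
[i=2,j=3] 7<8 → i++
[i=3,j=3] 11>8 → j++
[i=3,j=4] 11>10 → j++
[i=3,j=5] 11<12 → i++
[i=4,j=5] 14>12 → j++
[i=4,j=6] 14<15 → i++
[i=5,j=6] 16>15 → j++
[i=5,j=7] 16<20 → i++
[i=6,j=7] 20==20 emit → i++,j++
[i=7,j=8] 21<24 → i++
[i=8,j=8] 25>24 → j++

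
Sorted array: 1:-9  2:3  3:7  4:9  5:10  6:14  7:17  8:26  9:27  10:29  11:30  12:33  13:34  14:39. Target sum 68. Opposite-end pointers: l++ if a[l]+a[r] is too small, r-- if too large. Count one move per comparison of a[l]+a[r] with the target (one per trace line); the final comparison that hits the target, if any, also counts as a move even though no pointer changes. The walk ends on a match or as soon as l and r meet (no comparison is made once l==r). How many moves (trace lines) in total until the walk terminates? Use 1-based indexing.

10 moves

[1,14] -9+39=30 <68 → l++
[2,14] 3+39=42 <68 → l++
[3,14] 7+39=46 <68 → l++
[4,14] 9+39=48 <68 → l++
[5,14] 10+39=49 <68 → l++
[6,14] 14+39=53 <68 → l++
[7,14] 17+39=56 <68 → l++
[8,14] 26+39=65 <68 → l++
[9,14] 27+39=66 <68 → l++
[10,14] 29+39=68 → found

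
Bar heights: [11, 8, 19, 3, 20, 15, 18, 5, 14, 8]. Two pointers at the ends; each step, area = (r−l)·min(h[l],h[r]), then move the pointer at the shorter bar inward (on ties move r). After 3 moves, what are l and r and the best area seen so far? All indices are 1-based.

l=1 r=10: min(11,8)*9=72 best=72 *, r--
l=1 r=9: min(11,14)*8=88 best=88 *, l++
l=2 r=9: min(8,14)*7=56 best=88, l++

l=3, r=9, best area=88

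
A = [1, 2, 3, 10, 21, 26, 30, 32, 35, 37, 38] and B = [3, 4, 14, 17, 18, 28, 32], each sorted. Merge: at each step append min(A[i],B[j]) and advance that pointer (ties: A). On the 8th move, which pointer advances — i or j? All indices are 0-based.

j

[i=0,j=0] A[i]=1<=B[j]=3 take 1 → i++
[i=1,j=0] A[i]=2<=B[j]=3 take 2 → i++
[i=2,j=0] A[i]=3<=B[j]=3 take 3 → i++
[i=3,j=0] A[i]=10>B[j]=3 take 3 → j++
[i=3,j=1] A[i]=10>B[j]=4 take 4 → j++
[i=3,j=2] A[i]=10<=B[j]=14 take 10 → i++
[i=4,j=2] A[i]=21>B[j]=14 take 14 → j++
[i=4,j=3] A[i]=21>B[j]=17 take 17 → j++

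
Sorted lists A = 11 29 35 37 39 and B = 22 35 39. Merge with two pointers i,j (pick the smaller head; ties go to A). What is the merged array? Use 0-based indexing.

i=0 j=0: A[i]=11<=B[j]=22 take 11, i++
i=1 j=0: A[i]=29>B[j]=22 take 22, j++
i=1 j=1: A[i]=29<=B[j]=35 take 29, i++
i=2 j=1: A[i]=35<=B[j]=35 take 35, i++
i=3 j=1: A[i]=37>B[j]=35 take 35, j++
i=3 j=2: A[i]=37<=B[j]=39 take 37, i++
i=4 j=2: A[i]=39<=B[j]=39 take 39, i++
i=5 j=2: A done, take B[j]=39, j++

[11, 22, 29, 35, 35, 37, 39, 39]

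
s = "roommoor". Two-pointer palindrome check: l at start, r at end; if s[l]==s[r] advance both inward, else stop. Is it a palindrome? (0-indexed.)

palindrome

[0,7] 'r'=='r' → l++,r--
[1,6] 'o'=='o' → l++,r--
[2,5] 'o'=='o' → l++,r--
[3,4] 'm'=='m' → l++,r--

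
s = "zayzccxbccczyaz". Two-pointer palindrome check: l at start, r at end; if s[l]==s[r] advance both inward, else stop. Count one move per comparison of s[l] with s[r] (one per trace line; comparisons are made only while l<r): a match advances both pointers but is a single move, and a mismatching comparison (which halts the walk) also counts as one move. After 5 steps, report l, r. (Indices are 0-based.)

l=0 r=14: 'z'=='z', l++,r--
l=1 r=13: 'a'=='a', l++,r--
l=2 r=12: 'y'=='y', l++,r--
l=3 r=11: 'z'=='z', l++,r--
l=4 r=10: 'c'=='c', l++,r--

l=5, r=9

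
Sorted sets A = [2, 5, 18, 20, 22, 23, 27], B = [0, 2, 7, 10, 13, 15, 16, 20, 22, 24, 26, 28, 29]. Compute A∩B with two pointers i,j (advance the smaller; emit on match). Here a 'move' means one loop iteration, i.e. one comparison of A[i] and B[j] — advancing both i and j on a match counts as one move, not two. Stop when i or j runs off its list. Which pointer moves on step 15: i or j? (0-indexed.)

i=0 j=0: 2>0, j++
i=0 j=1: 2==2 emit, i++,j++
i=1 j=2: 5<7, i++
i=2 j=2: 18>7, j++
i=2 j=3: 18>10, j++
i=2 j=4: 18>13, j++
i=2 j=5: 18>15, j++
i=2 j=6: 18>16, j++
i=2 j=7: 18<20, i++
i=3 j=7: 20==20 emit, i++,j++
i=4 j=8: 22==22 emit, i++,j++
i=5 j=9: 23<24, i++
i=6 j=9: 27>24, j++
i=6 j=10: 27>26, j++
i=6 j=11: 27<28, i++

i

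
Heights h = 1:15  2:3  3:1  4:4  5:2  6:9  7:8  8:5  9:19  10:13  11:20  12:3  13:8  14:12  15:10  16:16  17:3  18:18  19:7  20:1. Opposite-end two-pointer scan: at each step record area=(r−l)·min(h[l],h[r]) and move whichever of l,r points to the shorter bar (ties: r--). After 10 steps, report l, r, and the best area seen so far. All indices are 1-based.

[1,20] min(15,1)*19=19 best=19 * → r--
[1,19] min(15,7)*18=126 best=126 * → r--
[1,18] min(15,18)*17=255 best=255 * → l++
[2,18] min(3,18)*16=48 best=255 → l++
[3,18] min(1,18)*15=15 best=255 → l++
[4,18] min(4,18)*14=56 best=255 → l++
[5,18] min(2,18)*13=26 best=255 → l++
[6,18] min(9,18)*12=108 best=255 → l++
[7,18] min(8,18)*11=88 best=255 → l++
[8,18] min(5,18)*10=50 best=255 → l++

l=9, r=18, best area=255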